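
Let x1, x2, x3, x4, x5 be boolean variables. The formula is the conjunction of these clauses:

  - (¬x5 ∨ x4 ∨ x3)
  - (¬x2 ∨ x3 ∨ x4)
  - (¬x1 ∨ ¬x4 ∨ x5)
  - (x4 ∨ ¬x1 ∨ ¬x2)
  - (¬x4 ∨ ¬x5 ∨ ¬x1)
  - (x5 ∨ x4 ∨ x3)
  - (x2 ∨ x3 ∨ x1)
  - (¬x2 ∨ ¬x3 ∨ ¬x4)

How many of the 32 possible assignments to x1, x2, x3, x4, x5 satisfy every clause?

10

Case analysis on x4 and x3:
  x4=1, x3=1: remaining (x1,x2,x5) ∈ {(0,0,0); (0,0,1)} — 2.
  x4=1, x3=0: remaining (x1,x2,x5) ∈ {(0,1,0); (0,1,1)} — 2.
  x4=0, x3=1: x5 free; 3 ways for (x1,x2) × 2^1 = 6.
  x4=0, x3=0: a clause becomes empty — 0.
Total: 2 + 2 + 6 + 0 = 10.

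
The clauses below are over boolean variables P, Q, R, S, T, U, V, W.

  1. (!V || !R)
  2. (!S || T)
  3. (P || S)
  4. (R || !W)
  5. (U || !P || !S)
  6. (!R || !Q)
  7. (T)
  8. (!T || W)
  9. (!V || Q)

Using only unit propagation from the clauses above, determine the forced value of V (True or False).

False

(T) stands alone — T = True.
(!T || W): since T = True, the clause reduces to (W). W = True.
(!W || R): since W = True, the clause reduces to (R). R = True.
(!R || !V) with R = True leaves only !V, so V = False.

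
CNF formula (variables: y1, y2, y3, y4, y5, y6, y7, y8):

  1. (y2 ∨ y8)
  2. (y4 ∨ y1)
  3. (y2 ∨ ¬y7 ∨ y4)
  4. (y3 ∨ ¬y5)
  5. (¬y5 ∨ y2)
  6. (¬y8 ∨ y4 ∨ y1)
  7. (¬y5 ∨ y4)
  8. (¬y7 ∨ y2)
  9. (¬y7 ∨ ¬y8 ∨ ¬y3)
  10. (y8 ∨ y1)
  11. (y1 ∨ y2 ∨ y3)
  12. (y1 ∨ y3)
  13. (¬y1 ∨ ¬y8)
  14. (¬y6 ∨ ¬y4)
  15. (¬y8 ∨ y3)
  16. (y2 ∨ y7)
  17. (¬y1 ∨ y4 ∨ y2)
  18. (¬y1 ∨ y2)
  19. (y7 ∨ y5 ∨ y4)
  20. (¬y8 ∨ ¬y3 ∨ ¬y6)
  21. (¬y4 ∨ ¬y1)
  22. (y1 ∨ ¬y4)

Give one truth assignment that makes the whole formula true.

Pure literal: y2 appears only positively; assign y2 = True.
Set y1 = True and propagate.
  then y8 is forced to False.
  then y4 is forced to False.
  then y5 is forced to False.
  then y7 is forced to True.
y3, y6 are now unconstrained; take y3 = True, y6 = True.

y1=T, y2=T, y3=T, y4=F, y5=F, y6=T, y7=T, y8=F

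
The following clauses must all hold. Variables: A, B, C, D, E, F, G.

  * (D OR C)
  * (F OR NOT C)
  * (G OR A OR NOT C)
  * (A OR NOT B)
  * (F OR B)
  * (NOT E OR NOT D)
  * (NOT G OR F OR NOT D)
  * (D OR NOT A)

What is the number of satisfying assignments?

Case analysis on D and A:
  D=T, A=T: 9 of the 32 assignments to (B,C,E,F,G) work.
  D=T, A=F: remaining (B,C,E,F,G) ∈ {(F,F,F,T,F); (F,F,F,T,T); (F,T,F,T,T)} — 3.
  D=F, A=T: a clause becomes empty — 0.
  D=F, A=F: remaining (B,C,E,F,G) ∈ {(F,T,F,T,T); (F,T,T,T,T)} — 2.
Total: 9 + 3 + 0 + 2 = 14.

14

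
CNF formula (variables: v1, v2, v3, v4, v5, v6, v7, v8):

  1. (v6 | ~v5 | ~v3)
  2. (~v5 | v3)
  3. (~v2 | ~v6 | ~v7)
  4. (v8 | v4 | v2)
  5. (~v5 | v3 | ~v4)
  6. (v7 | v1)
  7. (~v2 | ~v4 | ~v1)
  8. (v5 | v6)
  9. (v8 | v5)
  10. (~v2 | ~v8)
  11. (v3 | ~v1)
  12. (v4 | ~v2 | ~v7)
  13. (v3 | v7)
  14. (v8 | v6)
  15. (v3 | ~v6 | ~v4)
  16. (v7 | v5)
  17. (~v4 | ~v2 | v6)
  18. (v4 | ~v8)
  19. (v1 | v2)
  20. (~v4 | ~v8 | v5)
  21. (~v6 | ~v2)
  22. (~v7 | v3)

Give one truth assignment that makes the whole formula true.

v1=True, v2=False, v3=True, v4=True, v5=True, v6=True, v7=True, v8=True

Try v1 = True.
  then v3 is forced to True.
Try v2 = False.
Set v4 = True and propagate.
The remaining clauses are satisfied by v5 = True, v6 = True, v7 = True, v8 = True.
Every clause has at least one true literal under this assignment.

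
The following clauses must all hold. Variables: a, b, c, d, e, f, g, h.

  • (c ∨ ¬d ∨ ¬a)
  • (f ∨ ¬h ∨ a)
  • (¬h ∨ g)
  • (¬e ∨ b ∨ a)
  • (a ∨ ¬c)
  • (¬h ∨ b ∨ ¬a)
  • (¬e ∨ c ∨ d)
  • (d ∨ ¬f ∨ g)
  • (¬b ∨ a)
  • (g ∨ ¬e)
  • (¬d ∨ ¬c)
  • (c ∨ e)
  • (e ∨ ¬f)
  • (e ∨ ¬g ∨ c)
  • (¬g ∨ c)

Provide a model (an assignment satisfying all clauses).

Set a = True and propagate.
Try b = True.
Branch on c: take c = True.
  then d is forced to False.
The remaining clauses are satisfied by e = True, f = False, g = True, h = True.
Check each clause:
  1. (c ∨ ¬d ∨ ¬a) — c is true.
  2. (a ∨ ¬h ∨ f) — a is true.
  3. (g ∨ ¬h) — g is true.
  4. (b ∨ a ∨ ¬e) — a is true.
  5. (¬c ∨ a) — a is true.
  6. (¬a ∨ b ∨ ¬h) — b is true.
  7. (c ∨ d ∨ ¬e) — c is true.
  8. (d ∨ ¬f ∨ g) — ¬f is true.
  9. (¬b ∨ a) — a is true.
  10. (¬e ∨ g) — g is true.
  11. (¬d ∨ ¬c) — ¬d is true.
  12. (e ∨ c) — c is true.
  13. (¬f ∨ e) — ¬f is true.
  14. (¬g ∨ e ∨ c) — c is true.
  15. (¬g ∨ c) — c is true.

a = True, b = True, c = True, d = False, e = True, f = False, g = True, h = True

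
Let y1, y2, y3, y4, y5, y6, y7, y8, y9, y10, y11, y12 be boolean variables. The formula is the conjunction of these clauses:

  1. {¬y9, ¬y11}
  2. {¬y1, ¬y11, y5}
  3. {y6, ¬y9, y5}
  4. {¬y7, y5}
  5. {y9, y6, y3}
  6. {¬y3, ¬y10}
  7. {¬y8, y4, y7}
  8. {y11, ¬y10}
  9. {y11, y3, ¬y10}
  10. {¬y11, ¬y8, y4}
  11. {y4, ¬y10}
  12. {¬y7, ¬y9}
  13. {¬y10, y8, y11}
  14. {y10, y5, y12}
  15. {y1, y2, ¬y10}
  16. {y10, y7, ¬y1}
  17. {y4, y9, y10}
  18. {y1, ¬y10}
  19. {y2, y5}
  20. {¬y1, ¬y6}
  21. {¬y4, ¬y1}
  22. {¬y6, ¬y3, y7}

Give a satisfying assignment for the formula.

y5 occurs only positively in the remaining clauses — set y5 = True.
Set y1 = False and propagate.
  then y10 is forced to False.
Branch on y3: take y3 = False.
Branch on y4: take y4 = True.
The remaining clauses are satisfied by y2 = False, y6 = True, y7 = False, y8 = True, y9 = False, y11 = True, y12 = False.

y1=F, y2=F, y3=F, y4=T, y5=T, y6=T, y7=F, y8=T, y9=F, y10=F, y11=T, y12=F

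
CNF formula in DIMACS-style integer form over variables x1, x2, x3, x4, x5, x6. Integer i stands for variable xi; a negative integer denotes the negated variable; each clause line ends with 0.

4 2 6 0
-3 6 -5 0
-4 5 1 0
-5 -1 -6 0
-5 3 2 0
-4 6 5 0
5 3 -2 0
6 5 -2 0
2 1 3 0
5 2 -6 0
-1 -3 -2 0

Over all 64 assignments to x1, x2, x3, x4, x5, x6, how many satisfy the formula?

11

Split on x5, then x2.
  x5=T, x2=T: x4 free; 4 ways for (x1,x3,x6) × 2^1 = 8.
  x5=T, x2=F: remaining (x1,x3,x4,x6) ∈ {(F,T,F,T); (F,T,T,T)} — 2.
  x5=F, x2=T: remaining (x1,x3,x4,x6) ∈ {(F,T,F,T)} — 1.
  x5=F, x2=F: a clause becomes empty — 0.
Total: 8 + 2 + 1 + 0 = 11.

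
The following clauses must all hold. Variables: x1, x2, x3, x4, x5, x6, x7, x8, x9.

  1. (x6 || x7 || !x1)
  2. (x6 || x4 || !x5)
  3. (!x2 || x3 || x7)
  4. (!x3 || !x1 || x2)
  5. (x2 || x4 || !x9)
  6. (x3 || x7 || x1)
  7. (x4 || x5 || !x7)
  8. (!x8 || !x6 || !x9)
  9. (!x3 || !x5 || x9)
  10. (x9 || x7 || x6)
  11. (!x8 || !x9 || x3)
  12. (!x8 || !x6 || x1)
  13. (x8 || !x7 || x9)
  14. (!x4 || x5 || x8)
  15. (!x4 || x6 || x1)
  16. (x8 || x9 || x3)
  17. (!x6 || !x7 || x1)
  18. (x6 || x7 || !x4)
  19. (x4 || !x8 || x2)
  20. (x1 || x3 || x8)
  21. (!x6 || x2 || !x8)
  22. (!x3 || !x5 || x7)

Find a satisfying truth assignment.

Set x1 = True and propagate.
Branch on x2: take x2 = True.
Set x3 = False and propagate.
  then x7 is forced to True.
The remaining clauses are satisfied by x4 = True, x5 = True, x6 = False, x8 = False, x9 = True.
Every clause has at least one true literal under this assignment.
Check each clause:
  1. (x6 || x7 || !x1) — x7 is true.
  2. (!x5 || x4 || x6) — x4 is true.
  3. (x3 || !x2 || x7) — x7 is true.
  4. (x2 || !x3 || !x1) — x2 is true.
  5. (!x9 || x2 || x4) — x2 is true.
  6. (x3 || x7 || x1) — x1 is true.
  7. (x4 || x5 || !x7) — x4 is true.
  8. (!x6 || !x9 || !x8) — !x8 is true.
  9. (x9 || !x3 || !x5) — x9 is true.
  10. (x7 || x9 || x6) — x9 is true.
  11. (!x8 || !x9 || x3) — !x8 is true.
  12. (!x8 || !x6 || x1) — !x8 is true.
  13. (x9 || !x7 || x8) — x9 is true.
  14. (!x4 || x5 || x8) — x5 is true.
  15. (!x4 || x6 || x1) — x1 is true.
  16. (x3 || x9 || x8) — x9 is true.
  17. (!x6 || x1 || !x7) — x1 is true.
  18. (x7 || !x4 || x6) — x7 is true.
  19. (!x8 || x4 || x2) — !x8 is true.
  20. (x1 || x3 || x8) — x1 is true.
  21. (x2 || !x8 || !x6) — !x8 is true.
  22. (x7 || !x3 || !x5) — !x3 is true.

x1 = T, x2 = T, x3 = F, x4 = T, x5 = T, x6 = F, x7 = T, x8 = F, x9 = T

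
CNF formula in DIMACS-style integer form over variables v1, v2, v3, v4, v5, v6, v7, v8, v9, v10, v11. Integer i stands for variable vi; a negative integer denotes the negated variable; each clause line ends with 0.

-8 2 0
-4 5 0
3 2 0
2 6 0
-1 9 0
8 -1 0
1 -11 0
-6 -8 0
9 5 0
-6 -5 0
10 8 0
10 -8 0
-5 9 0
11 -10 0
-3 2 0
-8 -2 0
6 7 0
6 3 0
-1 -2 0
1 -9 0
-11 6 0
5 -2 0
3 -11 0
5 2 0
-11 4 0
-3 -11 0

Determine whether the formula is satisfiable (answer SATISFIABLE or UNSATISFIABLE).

UNSATISFIABLE

v2 = True:
  propagation gives v8=False, v1=False, v11=False, v10=True; an empty clause results — contradiction.
v2 = False:
  propagation gives v8=False, v3=True; an empty clause results — contradiction.
Every branch closes, so no satisfying assignment exists.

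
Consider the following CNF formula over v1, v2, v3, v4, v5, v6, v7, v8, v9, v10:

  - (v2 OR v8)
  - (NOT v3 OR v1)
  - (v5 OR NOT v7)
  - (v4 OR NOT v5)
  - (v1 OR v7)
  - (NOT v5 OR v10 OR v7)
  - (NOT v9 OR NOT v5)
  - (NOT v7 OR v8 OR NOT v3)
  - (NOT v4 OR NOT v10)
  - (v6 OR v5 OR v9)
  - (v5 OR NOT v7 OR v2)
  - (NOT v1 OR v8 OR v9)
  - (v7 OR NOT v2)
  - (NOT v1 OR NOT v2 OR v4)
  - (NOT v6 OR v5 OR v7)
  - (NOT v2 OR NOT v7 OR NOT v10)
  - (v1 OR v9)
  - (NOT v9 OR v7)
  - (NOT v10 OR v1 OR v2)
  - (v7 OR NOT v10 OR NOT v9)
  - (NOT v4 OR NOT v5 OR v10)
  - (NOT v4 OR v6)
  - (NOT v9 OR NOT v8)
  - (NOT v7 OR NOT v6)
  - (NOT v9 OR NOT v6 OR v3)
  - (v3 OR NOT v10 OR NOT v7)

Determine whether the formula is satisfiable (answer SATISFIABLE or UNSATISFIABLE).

UNSATISFIABLE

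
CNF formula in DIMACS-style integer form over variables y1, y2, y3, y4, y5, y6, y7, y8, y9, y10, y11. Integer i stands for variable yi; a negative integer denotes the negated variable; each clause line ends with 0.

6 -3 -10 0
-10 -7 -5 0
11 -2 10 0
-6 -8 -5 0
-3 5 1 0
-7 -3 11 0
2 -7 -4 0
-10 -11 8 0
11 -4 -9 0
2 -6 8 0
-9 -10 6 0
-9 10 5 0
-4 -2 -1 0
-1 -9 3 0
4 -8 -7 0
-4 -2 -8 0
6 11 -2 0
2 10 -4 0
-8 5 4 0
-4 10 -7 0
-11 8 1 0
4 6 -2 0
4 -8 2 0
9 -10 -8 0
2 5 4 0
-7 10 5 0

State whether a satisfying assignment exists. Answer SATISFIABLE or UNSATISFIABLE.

SATISFIABLE

Pure literal: y7 appears only negated; assign y7 = False.
Branch on y1: take y1 = False.
The remaining clauses are satisfied by y2 = True, y3 = True, y4 = False, y5 = True, y6 = True, y8 = False, y9 = False, y10 = True, y11 = False.
So y1=F, y2=T, y3=T, y4=F, y5=T, y6=T, y7=F, y8=F, y9=F, y10=T, y11=F is a satisfying assignment.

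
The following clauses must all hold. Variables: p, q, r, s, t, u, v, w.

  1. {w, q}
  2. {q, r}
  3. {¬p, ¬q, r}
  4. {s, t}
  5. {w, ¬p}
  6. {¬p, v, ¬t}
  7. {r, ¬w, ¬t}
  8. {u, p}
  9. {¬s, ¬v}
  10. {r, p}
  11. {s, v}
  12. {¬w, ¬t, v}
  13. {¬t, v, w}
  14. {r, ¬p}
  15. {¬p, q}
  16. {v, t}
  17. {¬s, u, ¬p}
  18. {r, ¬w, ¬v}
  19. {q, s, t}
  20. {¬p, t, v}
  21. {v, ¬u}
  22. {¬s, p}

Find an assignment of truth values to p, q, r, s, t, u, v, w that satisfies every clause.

p=True  q=True  r=True  s=False  t=True  u=False  v=True  w=True

r occurs only positively in the remaining clauses — set r = True.
Try p = True.
  then w is forced to True.
  then q is forced to True.
Try s = False.
  then t is forced to True.
  then v is forced to True.
u is now unconstrained; take u = False.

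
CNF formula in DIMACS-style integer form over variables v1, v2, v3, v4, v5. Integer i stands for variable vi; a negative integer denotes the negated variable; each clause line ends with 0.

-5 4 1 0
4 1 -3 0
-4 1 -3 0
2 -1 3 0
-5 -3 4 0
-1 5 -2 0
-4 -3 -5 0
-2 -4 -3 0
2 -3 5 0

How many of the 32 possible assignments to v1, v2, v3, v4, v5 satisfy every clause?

8

Case analysis on v3 and v4:
  v3=1, v4=1: a clause becomes empty — 0.
  v3=1, v4=0: a clause becomes empty — 0.
  v3=0, v4=1: 5 of the 8 assignments to (v1,v2,v5) work.
  v3=0, v4=0: remaining (v1,v2,v5) ∈ {(0,0,0); (0,1,0); (1,1,1)} — 3.
Total: 0 + 0 + 5 + 3 = 8.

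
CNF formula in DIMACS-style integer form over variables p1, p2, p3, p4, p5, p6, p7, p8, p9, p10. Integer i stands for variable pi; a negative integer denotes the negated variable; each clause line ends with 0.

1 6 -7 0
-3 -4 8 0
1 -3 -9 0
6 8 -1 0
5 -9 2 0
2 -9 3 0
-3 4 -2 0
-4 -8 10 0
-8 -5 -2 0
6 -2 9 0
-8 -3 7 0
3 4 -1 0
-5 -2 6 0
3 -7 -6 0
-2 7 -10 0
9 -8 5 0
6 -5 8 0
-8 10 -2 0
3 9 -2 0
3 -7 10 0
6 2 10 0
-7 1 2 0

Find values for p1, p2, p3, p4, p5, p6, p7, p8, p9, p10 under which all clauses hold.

p1=1, p2=0, p3=1, p4=1, p5=1, p6=0, p7=1, p8=1, p9=0, p10=1

Check each clause:
  1. (NOT p7 OR p6 OR p1) — p1 is true.
  2. (NOT p3 OR NOT p4 OR p8) — p8 is true.
  3. (p1 OR NOT p3 OR NOT p9) — p1 is true.
  4. (p6 OR p8 OR NOT p1) — p8 is true.
  5. (p5 OR NOT p9 OR p2) — p5 is true.
  6. (NOT p9 OR p3 OR p2) — p3 is true.
  7. (p4 OR NOT p2 OR NOT p3) — p4 is true.
  8. (NOT p8 OR p10 OR NOT p4) — p10 is true.
  9. (NOT p5 OR NOT p8 OR NOT p2) — NOT p2 is true.
  10. (p9 OR NOT p2 OR p6) — NOT p2 is true.
  11. (NOT p3 OR p7 OR NOT p8) — p7 is true.
  12. (NOT p1 OR p3 OR p4) — p3 is true.
  13. (NOT p5 OR p6 OR NOT p2) — NOT p2 is true.
  14. (p3 OR NOT p7 OR NOT p6) — NOT p6 is true.
  15. (NOT p2 OR NOT p10 OR p7) — p7 is true.
  16. (p9 OR p5 OR NOT p8) — p5 is true.
  17. (NOT p5 OR p8 OR p6) — p8 is true.
  18. (NOT p8 OR p10 OR NOT p2) — p10 is true.
  19. (p3 OR p9 OR NOT p2) — p3 is true.
  20. (NOT p7 OR p10 OR p3) — p10 is true.
  21. (p6 OR p10 OR p2) — p10 is true.
  22. (p1 OR p2 OR NOT p7) — p1 is true.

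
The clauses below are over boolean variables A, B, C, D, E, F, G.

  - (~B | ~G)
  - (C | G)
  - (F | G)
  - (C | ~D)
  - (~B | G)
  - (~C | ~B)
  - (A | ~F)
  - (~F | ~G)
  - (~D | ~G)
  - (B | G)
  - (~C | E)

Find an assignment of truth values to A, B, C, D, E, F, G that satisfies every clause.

A=1, B=0, C=0, D=0, E=1, F=0, G=1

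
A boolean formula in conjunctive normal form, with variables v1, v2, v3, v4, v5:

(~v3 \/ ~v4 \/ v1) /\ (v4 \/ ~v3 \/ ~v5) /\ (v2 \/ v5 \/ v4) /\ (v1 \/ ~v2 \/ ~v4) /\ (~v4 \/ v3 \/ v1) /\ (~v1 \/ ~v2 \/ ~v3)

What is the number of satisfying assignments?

Split on v4, then v1.
  v4=1, v1=1: v5 free; 3 ways for (v2,v3) × 2^1 = 6.
  v4=1, v1=0: a clause becomes empty — 0.
  v4=0, v1=1: remaining (v2,v3,v5) ∈ {(0,0,1); (1,0,0); (1,0,1)} — 3.
  v4=0, v1=0: remaining (v2,v3,v5) ∈ {(0,0,1); (1,0,0); (1,0,1); (1,1,0)} — 4.
Total: 6 + 0 + 3 + 4 = 13.

13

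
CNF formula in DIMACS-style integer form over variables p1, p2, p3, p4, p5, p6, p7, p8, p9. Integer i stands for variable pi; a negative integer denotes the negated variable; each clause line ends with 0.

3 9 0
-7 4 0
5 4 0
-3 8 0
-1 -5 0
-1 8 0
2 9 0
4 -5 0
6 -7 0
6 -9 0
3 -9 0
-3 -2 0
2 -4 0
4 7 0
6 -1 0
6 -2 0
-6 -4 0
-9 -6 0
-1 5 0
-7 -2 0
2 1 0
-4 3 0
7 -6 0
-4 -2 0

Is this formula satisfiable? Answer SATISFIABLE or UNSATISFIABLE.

UNSATISFIABLE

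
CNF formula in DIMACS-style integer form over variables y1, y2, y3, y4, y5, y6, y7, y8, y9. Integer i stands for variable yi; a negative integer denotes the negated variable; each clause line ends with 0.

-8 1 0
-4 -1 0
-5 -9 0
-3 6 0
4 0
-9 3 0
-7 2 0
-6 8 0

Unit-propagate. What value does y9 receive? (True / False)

False

(y4) stands alone — y4 = True.
From (!y4 || !y1) and y4 = True: y1 = False.
(!y8 || y1) with y1 = False leaves only !y8, so y8 = False.
(y8 || !y6): since y8 = False, the clause reduces to (!y6). y6 = False.
In (!y3 || y6), y6 is now false; !y3 must hold, so y3 = False.
In (!y9 || y3), y3 is now false; !y9 must hold, so y9 = False.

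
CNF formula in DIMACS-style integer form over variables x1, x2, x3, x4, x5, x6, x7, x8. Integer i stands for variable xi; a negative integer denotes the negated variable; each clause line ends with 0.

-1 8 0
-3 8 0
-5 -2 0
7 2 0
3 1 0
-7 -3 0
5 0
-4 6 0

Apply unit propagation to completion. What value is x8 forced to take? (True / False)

True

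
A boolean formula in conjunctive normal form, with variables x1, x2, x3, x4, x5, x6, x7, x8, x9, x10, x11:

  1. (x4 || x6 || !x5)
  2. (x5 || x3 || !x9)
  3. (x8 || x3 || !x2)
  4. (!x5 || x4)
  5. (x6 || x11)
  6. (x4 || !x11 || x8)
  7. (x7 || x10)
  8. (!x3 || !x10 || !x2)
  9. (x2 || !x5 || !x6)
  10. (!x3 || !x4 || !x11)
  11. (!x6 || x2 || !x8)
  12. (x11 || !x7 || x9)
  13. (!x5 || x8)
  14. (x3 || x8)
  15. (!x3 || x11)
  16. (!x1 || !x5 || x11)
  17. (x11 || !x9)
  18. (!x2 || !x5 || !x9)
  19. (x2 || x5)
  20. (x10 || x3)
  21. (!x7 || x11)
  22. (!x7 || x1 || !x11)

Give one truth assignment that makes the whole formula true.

x1=T, x2=T, x3=F, x4=F, x5=F, x6=T, x7=F, x8=T, x9=F, x10=T, x11=T

Check each clause:
  1. (!x5 || x4 || x6) — !x5 is true.
  2. (!x9 || x5 || x3) — !x9 is true.
  3. (!x2 || x3 || x8) — x8 is true.
  4. (!x5 || x4) — !x5 is true.
  5. (x6 || x11) — x11 is true.
  6. (x8 || !x11 || x4) — x8 is true.
  7. (x7 || x10) — x10 is true.
  8. (!x10 || !x2 || !x3) — !x3 is true.
  9. (x2 || !x5 || !x6) — x2 is true.
  10. (!x4 || !x3 || !x11) — !x4 is true.
  11. (!x8 || !x6 || x2) — x2 is true.
  12. (x9 || x11 || !x7) — x11 is true.
  13. (x8 || !x5) — x8 is true.
  14. (x8 || x3) — x8 is true.
  15. (!x3 || x11) — x11 is true.
  16. (!x1 || !x5 || x11) — x11 is true.
  17. (!x9 || x11) — x11 is true.
  18. (!x9 || !x2 || !x5) — !x5 is true.
  19. (x2 || x5) — x2 is true.
  20. (x3 || x10) — x10 is true.
  21. (x11 || !x7) — !x7 is true.
  22. (!x11 || !x7 || x1) — x1 is true.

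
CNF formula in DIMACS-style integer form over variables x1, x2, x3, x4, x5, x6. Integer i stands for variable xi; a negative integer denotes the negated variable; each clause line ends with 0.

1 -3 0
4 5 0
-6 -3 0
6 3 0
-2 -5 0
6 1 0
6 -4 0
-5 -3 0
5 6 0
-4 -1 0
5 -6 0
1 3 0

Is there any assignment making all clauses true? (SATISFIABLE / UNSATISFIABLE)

SATISFIABLE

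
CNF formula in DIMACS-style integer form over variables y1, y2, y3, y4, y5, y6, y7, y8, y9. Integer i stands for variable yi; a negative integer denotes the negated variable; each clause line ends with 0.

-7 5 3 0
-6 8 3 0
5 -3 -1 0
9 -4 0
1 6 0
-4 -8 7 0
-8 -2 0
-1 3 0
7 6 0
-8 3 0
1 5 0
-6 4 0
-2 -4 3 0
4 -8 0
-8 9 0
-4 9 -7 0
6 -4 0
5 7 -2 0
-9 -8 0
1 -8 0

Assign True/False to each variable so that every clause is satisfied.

y1 = False, y2 = False, y3 = True, y4 = True, y5 = True, y6 = True, y7 = True, y8 = False, y9 = True

y2 occurs only negated in the remaining clauses — set y2 = False.
Pure literal: y5 appears only positively; assign y5 = True.
Set y1 = False and propagate.
  then y6 is forced to True.
  then y4 is forced to True.
  then y9 is forced to True.
  then y8 is forced to False.
  then y3 is forced to True.
y7 is now unconstrained; take y7 = True.
Every clause has at least one true literal under this assignment.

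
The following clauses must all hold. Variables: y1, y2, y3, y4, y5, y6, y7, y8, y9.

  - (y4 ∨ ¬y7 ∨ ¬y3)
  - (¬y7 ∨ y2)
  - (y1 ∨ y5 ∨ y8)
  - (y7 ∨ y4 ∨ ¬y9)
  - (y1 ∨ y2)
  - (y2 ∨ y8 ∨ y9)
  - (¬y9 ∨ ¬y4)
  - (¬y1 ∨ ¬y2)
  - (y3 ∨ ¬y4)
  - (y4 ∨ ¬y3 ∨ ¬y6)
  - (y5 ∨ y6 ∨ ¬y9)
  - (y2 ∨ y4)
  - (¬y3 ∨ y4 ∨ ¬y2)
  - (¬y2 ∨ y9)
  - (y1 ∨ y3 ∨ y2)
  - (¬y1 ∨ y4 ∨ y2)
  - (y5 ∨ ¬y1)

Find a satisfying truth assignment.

y1 = F, y2 = T, y3 = F, y4 = F, y5 = T, y6 = T, y7 = T, y8 = T, y9 = T

Pure literal: y5 appears only positively; assign y5 = True.
Pure literal: y8 appears only positively; assign y8 = True.
Try y1 = False.
  then y2 is forced to True.
  then y9 is forced to True.
  then y4 is forced to False.
  then y7 is forced to True.
  then y3 is forced to False.
y6 is now unconstrained; take y6 = True.
Every clause has at least one true literal under this assignment.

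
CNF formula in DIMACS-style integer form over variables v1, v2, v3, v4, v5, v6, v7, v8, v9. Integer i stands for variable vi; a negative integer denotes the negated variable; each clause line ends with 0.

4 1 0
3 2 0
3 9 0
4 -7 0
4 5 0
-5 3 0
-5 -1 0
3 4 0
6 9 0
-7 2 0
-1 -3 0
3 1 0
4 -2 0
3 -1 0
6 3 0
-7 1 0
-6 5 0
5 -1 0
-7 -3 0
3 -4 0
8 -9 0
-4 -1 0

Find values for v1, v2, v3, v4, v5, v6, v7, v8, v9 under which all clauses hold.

v1=False, v2=True, v3=True, v4=True, v5=True, v6=True, v7=False, v8=True, v9=True

Pure literal: v7 appears only negated; assign v7 = False.
v8 occurs only positively in the remaining clauses — set v8 = True.
Try v1 = False.
  then v4 is forced to True.
  then v3 is forced to True.
Try v5 = True.
Set v6 = True and propagate.
v2, v9 are now unconstrained; take v2 = True, v9 = True.
Every clause has at least one true literal under this assignment.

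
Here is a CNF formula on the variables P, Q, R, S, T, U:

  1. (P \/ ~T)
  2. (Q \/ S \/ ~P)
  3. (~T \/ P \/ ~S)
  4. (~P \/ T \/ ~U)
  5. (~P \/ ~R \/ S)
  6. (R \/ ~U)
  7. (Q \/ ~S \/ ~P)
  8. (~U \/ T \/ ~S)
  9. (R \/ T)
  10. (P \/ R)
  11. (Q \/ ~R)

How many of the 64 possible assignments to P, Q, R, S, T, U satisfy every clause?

8

The models are:
  P=0 Q=1 R=1 S=0 T=0 U=0
  P=0 Q=1 R=1 S=0 T=0 U=1
  P=0 Q=1 R=1 S=1 T=0 U=0
  P=1 Q=1 R=0 S=0 T=1 U=0
  P=1 Q=1 R=0 S=1 T=1 U=0
  P=1 Q=1 R=1 S=1 T=0 U=0
  P=1 Q=1 R=1 S=1 T=1 U=0
  P=1 Q=1 R=1 S=1 T=1 U=1
That's 8 in total.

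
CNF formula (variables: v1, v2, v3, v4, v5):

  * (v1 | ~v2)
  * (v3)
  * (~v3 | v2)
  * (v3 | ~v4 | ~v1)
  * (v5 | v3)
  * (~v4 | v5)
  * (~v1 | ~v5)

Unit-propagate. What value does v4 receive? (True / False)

(v3) stands alone — v3 = True.
(v2 | ~v3) with v3 = True leaves only v2, so v2 = True.
(~v2 | v1) with v2 = True leaves only v1, so v1 = True.
(~v5 | ~v1) with v1 = True leaves only ~v5, so v5 = False.
From (~v4 | v5) and v5 = False: v4 = False.

False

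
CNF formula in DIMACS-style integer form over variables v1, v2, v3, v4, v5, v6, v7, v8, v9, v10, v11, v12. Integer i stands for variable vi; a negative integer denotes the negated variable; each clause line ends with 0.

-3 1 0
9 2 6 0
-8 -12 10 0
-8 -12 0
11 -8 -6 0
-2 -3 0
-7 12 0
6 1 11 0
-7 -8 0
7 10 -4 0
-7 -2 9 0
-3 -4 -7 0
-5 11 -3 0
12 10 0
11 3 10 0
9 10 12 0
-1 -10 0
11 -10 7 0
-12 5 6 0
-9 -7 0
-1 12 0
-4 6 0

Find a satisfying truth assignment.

v1 = False, v2 = False, v3 = False, v4 = True, v5 = False, v6 = True, v7 = True, v8 = False, v9 = False, v10 = True, v11 = False, v12 = True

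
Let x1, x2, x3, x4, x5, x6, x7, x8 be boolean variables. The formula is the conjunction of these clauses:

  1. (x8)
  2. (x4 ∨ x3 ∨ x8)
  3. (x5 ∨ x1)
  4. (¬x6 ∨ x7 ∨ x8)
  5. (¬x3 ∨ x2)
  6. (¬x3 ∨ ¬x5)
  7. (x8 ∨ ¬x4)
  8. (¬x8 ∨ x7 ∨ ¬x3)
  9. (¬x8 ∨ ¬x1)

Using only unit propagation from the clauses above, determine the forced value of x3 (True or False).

False

Unit clause (x8) sets x8 = True.
(¬x8 ∨ ¬x1): since x8 = True, the clause reduces to (¬x1). x1 = False.
In (x1 ∨ x5), x1 is now false; x5 must hold, so x5 = True.
(¬x5 ∨ ¬x3): since x5 = True, the clause reduces to (¬x3). x3 = False.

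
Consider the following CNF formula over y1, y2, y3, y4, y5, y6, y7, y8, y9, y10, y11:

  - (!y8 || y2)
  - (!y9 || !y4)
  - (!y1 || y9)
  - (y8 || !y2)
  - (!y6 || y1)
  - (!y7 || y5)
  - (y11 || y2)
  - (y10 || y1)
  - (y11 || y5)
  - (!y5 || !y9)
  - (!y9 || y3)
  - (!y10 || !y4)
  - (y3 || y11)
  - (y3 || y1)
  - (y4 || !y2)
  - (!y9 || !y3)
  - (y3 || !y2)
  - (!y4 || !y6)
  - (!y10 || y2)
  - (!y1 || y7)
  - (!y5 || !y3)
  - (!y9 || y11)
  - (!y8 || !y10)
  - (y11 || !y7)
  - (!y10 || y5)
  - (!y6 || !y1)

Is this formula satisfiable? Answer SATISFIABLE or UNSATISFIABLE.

y1 = True:
  propagation gives y9=True, y4=False, y5=False, y7=False; an empty clause results — contradiction.
y1 = False:
  propagation gives y6=False, y10=True, y4=False, y3=True; an empty clause results — contradiction.
Every branch closes, so no satisfying assignment exists.

UNSATISFIABLE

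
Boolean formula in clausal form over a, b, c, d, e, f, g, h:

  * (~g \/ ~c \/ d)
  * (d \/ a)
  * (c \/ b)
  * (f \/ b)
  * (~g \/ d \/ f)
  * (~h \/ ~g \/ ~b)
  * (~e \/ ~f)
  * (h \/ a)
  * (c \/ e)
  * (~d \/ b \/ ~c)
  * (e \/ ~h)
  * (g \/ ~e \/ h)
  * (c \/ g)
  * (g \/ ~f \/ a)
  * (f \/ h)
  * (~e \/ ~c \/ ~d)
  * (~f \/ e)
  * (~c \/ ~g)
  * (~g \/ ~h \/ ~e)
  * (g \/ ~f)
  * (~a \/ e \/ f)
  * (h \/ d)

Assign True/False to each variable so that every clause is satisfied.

a=True, b=True, c=True, d=False, e=True, f=False, g=False, h=True

Set a = True and propagate.
For the remaining variables, b = True, c = True, d = False, e = True, f = False, g = False, h = True works.
Every clause has at least one true literal under this assignment.
Check each clause:
  1. (~g \/ ~c \/ d) — ~g is true.
  2. (d \/ a) — a is true.
  3. (c \/ b) — b is true.
  4. (b \/ f) — b is true.
  5. (f \/ ~g \/ d) — ~g is true.
  6. (~g \/ ~b \/ ~h) — ~g is true.
  7. (~f \/ ~e) — ~f is true.
  8. (a \/ h) — h is true.
  9. (e \/ c) — c is true.
  10. (~d \/ b \/ ~c) — b is true.
  11. (~h \/ e) — e is true.
  12. (h \/ g \/ ~e) — h is true.
  13. (g \/ c) — c is true.
  14. (a \/ g \/ ~f) — a is true.
  15. (h \/ f) — h is true.
  16. (~d \/ ~e \/ ~c) — ~d is true.
  17. (~f \/ e) — ~f is true.
  18. (~g \/ ~c) — ~g is true.
  19. (~h \/ ~e \/ ~g) — ~g is true.
  20. (g \/ ~f) — ~f is true.
  21. (~a \/ e \/ f) — e is true.
  22. (d \/ h) — h is true.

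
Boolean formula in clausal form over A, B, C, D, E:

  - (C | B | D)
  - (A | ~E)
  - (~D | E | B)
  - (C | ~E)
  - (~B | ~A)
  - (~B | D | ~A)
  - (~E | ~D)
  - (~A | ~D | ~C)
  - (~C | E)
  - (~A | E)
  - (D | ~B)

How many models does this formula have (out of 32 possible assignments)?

2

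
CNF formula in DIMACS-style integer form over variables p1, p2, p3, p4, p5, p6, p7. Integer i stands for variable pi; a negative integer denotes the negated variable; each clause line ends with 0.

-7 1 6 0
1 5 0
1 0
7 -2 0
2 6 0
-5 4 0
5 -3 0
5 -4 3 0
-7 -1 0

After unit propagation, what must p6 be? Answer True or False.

True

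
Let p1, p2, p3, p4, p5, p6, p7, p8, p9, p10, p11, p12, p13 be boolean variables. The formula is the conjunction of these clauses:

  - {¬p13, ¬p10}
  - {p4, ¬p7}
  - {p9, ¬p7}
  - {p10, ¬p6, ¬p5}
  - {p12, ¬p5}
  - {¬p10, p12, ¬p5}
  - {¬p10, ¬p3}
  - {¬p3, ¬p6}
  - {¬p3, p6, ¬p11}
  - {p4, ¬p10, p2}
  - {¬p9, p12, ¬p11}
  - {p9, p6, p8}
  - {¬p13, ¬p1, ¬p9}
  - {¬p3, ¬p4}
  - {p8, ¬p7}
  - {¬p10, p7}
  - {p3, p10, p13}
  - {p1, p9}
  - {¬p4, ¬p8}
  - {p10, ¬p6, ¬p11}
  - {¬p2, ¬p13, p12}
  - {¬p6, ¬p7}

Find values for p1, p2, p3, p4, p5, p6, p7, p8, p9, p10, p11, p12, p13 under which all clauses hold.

p5 occurs only negated in the remaining clauses — set p5 = False.
Pure literal: p12 appears only positively; assign p12 = True.
Try p1 = True.
Try p2 = True.
For the remaining variables, p3 = False, p4 = False, p6 = False, p7 = False, p8 = True, p9 = False, p10 = False, p11 = True, p13 = True works.

p1=True  p2=True  p3=False  p4=False  p5=False  p6=False  p7=False  p8=True  p9=False  p10=False  p11=True  p12=True  p13=True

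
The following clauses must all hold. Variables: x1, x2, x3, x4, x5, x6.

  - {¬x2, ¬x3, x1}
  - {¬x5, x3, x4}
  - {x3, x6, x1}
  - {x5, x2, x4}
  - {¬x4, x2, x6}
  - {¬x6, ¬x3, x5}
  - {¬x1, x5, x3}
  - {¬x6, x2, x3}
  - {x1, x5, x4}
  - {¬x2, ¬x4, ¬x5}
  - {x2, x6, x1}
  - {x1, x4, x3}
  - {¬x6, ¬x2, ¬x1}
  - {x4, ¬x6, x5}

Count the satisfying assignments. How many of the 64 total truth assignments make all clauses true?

Case analysis on x1 and x2:
  x1=T, x2=T: remaining (x3,x4,x5,x6) ∈ {(T,F,F,F); (T,F,T,F); (T,T,F,F)} — 3.
  x1=T, x2=F: remaining (x3,x4,x5,x6) ∈ {(T,F,T,F); (T,F,T,T); (T,T,T,T)} — 3.
  x1=F, x2=T: remaining (x3,x4,x5,x6) ∈ {(F,T,F,T)} — 1.
  x1=F, x2=F: remaining (x3,x4,x5,x6) ∈ {(T,F,T,T); (T,T,T,T)} — 2.
Total: 3 + 3 + 1 + 2 = 9.

9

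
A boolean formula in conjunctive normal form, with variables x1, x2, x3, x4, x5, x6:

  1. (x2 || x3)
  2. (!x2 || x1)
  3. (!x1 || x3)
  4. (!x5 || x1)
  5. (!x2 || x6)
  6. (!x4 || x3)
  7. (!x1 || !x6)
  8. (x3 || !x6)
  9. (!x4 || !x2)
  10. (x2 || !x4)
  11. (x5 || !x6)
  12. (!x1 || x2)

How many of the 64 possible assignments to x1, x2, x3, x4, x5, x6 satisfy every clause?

1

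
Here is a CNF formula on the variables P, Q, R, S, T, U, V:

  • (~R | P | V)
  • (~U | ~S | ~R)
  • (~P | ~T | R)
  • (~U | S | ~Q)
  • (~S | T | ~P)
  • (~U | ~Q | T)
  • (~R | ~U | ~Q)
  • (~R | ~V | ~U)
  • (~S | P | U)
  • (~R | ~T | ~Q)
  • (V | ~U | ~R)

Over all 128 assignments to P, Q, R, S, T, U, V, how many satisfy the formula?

35

Case analysis on R and U:
  R=1, U=1: a clause becomes empty — 0.
  R=1, U=0: 11 of the 32 assignments to (P,Q,S,T,V) work.
  R=0, U=1: V free; 6 ways for (P,Q,S,T) × 2^1 = 12.
  R=0, U=0: Q, V free; 3 ways for (P,S,T) × 2^2 = 12.
Total: 0 + 11 + 12 + 12 = 35.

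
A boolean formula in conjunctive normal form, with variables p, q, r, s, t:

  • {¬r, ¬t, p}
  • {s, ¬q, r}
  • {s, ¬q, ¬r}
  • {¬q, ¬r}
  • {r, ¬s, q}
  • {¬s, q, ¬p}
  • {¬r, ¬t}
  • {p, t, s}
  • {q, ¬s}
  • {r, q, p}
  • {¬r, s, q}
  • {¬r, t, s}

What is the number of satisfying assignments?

The models are:
  p=0 q=1 r=0 s=1 t=0
  p=0 q=1 r=0 s=1 t=1
  p=1 q=0 r=0 s=0 t=0
  p=1 q=0 r=0 s=0 t=1
  p=1 q=1 r=0 s=1 t=0
  p=1 q=1 r=0 s=1 t=1
That's 6 in total.

6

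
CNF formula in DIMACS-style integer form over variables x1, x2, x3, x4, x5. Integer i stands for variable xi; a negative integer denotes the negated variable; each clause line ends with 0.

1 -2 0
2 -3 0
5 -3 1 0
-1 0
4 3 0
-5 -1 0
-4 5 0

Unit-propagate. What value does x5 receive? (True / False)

Unit clause (NOT x1) sets x1 = False.
(x1 OR NOT x2): since x1 = False, the clause reduces to (NOT x2). x2 = False.
(NOT x3 OR x2) with x2 = False leaves only NOT x3, so x3 = False.
From (x3 OR x4) and x3 = False: x4 = True.
From (x5 OR NOT x4) and x4 = True: x5 = True.

True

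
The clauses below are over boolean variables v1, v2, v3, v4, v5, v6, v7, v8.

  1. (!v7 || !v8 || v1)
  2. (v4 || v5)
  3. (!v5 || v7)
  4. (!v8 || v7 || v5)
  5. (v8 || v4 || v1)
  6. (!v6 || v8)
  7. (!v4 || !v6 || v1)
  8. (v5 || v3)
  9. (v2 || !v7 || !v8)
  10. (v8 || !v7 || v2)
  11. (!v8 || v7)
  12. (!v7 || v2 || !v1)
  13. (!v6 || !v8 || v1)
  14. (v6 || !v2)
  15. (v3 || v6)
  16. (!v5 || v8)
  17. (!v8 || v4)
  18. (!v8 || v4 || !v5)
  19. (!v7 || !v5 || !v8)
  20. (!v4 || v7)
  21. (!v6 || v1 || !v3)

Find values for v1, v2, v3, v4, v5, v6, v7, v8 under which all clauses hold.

v1=T, v2=T, v3=T, v4=T, v5=F, v6=T, v7=T, v8=T

Set v1 = True and propagate.
Branch on v2: take v2 = True.
  then v6 is forced to True.
  then v8 is forced to True.
  then v7 is forced to True.
  then v4 is forced to True.
  then v5 is forced to False.
  then v3 is forced to True.
Check each clause:
  1. (!v8 || !v7 || v1) — v1 is true.
  2. (v4 || v5) — v4 is true.
  3. (!v5 || v7) — !v5 is true.
  4. (!v8 || v7 || v5) — v7 is true.
  5. (v1 || v4 || v8) — v8 is true.
  6. (!v6 || v8) — v8 is true.
  7. (!v6 || v1 || !v4) — v1 is true.
  8. (v5 || v3) — v3 is true.
  9. (!v7 || !v8 || v2) — v2 is true.
  10. (v2 || v8 || !v7) — v8 is true.
  11. (v7 || !v8) — v7 is true.
  12. (v2 || !v1 || !v7) — v2 is true.
  13. (!v6 || !v8 || v1) — v1 is true.
  14. (!v2 || v6) — v6 is true.
  15. (v3 || v6) — v3 is true.
  16. (v8 || !v5) — v8 is true.
  17. (v4 || !v8) — v4 is true.
  18. (v4 || !v5 || !v8) — !v5 is true.
  19. (!v5 || !v7 || !v8) — !v5 is true.
  20. (!v4 || v7) — v7 is true.
  21. (v1 || !v6 || !v3) — v1 is true.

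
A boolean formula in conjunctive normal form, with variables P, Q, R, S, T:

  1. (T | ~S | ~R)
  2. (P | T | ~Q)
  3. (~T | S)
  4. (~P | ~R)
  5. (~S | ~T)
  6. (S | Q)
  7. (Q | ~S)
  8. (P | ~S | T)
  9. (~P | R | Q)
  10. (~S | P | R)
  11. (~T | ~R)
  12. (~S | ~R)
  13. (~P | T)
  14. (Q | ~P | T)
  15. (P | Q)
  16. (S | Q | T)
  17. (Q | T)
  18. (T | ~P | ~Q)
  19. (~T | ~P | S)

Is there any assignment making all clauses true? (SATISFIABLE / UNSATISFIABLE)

UNSATISFIABLE

T = True:
  propagation gives S=True; an empty clause results — contradiction.
T = False:
  propagation gives P=False, Q=False; an empty clause results — contradiction.
Every branch closes, so no satisfying assignment exists.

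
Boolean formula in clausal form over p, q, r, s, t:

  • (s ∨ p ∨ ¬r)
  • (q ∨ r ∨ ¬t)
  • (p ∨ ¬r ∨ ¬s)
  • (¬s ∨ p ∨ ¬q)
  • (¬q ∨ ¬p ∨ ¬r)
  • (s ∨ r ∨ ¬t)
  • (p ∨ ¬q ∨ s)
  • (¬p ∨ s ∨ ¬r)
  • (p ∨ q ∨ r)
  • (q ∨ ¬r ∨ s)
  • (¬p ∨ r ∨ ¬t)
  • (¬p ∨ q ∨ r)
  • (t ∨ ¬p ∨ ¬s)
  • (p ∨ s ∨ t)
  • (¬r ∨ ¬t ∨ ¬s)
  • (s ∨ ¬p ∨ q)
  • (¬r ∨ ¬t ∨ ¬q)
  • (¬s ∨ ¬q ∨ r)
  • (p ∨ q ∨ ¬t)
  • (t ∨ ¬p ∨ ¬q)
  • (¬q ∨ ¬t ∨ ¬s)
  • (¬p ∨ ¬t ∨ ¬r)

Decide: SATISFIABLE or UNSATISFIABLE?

UNSATISFIABLE

p = True:
  r = True:
    propagation gives q=False, s=True, t=True; an empty clause results — contradiction.
  r = False:
    propagation gives t=False, q=True; an empty clause results — contradiction.
p = False:
  s = True:
    propagation gives r=False, q=False; an empty clause results — contradiction.
  s = False:
    propagation gives r=False, t=False; an empty clause results — contradiction.
Every branch closes, so no satisfying assignment exists.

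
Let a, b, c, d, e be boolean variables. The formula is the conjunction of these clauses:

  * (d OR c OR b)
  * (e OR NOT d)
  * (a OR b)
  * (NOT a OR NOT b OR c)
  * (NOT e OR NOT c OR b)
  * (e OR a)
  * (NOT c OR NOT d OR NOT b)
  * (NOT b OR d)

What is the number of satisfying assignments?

3

Satisfying assignments:
  a=0 b=1 c=0 d=1 e=1
  a=1 b=0 c=0 d=1 e=1
  a=1 b=0 c=1 d=0 e=0
Count: 3.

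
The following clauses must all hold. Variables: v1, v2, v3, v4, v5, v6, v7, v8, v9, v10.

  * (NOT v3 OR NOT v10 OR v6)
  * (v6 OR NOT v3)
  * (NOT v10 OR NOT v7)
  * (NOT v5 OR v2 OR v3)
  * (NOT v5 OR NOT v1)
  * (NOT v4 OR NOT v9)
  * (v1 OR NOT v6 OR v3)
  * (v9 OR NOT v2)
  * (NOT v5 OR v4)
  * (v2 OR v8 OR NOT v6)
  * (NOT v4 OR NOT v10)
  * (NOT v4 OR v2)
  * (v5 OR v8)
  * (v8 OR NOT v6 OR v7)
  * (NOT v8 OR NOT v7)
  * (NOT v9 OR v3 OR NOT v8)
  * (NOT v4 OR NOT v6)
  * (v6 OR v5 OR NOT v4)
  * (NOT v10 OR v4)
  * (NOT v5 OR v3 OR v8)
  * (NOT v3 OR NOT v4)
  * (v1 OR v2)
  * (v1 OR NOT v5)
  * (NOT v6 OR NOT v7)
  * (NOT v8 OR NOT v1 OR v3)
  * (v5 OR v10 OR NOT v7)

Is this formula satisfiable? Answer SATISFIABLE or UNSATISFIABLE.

SATISFIABLE

Set v1 = True and propagate.
  then v5 is forced to False.
  then v8 is forced to True.
  then v7 is forced to False.
  then v3 is forced to True.
  then v6 is forced to True.
  then v4 is forced to False.
  then v10 is forced to False.
For the remaining variables, v2 = True, v9 = True works.
So v1 = T  v2 = T  v3 = T  v4 = F  v5 = F  v6 = T  v7 = F  v8 = T  v9 = T  v10 = F is a satisfying assignment.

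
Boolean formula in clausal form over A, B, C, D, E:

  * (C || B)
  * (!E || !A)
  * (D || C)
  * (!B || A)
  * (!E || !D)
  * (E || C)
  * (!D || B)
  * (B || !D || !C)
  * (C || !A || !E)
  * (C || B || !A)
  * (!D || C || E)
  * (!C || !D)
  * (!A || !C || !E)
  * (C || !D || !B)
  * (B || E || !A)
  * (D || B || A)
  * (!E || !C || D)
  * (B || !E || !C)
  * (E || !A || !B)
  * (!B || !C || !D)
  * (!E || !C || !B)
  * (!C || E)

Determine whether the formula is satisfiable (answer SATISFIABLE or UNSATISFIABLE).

UNSATISFIABLE

C = True:
  propagation gives D=False, E=False; an empty clause results — contradiction.
C = False:
  propagation gives B=True, D=True; an empty clause results — contradiction.
Every branch closes, so no satisfying assignment exists.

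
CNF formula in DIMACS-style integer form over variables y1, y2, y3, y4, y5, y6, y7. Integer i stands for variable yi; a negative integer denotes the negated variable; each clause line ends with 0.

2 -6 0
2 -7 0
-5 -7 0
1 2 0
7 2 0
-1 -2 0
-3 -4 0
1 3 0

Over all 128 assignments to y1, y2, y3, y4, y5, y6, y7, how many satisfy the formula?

6

Satisfying assignments:
  y1=F y2=T y3=T y4=F y5=F y6=F y7=F
  y1=F y2=T y3=T y4=F y5=F y6=F y7=T
  y1=F y2=T y3=T y4=F y5=F y6=T y7=F
  y1=F y2=T y3=T y4=F y5=F y6=T y7=T
  y1=F y2=T y3=T y4=F y5=T y6=F y7=F
  y1=F y2=T y3=T y4=F y5=T y6=T y7=F
That's 6 in total.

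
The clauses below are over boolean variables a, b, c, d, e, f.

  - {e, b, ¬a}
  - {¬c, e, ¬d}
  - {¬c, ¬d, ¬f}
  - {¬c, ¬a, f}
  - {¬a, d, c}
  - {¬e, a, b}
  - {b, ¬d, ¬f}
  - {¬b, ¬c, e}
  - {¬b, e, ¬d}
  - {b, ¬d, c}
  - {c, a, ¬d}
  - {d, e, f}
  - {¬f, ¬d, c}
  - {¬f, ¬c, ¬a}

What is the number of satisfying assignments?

9

Split on c, then d.
  c=T, d=T: remaining (a,b,e,f) ∈ {(F,T,T,F)} — 1.
  c=T, d=F: remaining (a,b,e,f) ∈ {(F,F,F,T); (F,T,T,F); (F,T,T,T)} — 3.
  c=F, d=T: remaining (a,b,e,f) ∈ {(T,T,T,F)} — 1.
  c=F, d=F: remaining (a,b,e,f) ∈ {(F,F,F,T); (F,T,F,T); (F,T,T,F); (F,T,T,T)} — 4.
Total: 1 + 3 + 1 + 4 = 9.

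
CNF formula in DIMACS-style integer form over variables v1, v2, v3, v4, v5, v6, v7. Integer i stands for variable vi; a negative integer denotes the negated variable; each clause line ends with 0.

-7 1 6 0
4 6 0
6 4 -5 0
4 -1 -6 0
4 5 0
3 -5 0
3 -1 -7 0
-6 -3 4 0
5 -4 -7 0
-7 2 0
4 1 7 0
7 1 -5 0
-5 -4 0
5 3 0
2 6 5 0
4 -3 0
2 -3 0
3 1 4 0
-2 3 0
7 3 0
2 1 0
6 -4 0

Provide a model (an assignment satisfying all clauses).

v1 = False, v2 = True, v3 = True, v4 = True, v5 = False, v6 = True, v7 = False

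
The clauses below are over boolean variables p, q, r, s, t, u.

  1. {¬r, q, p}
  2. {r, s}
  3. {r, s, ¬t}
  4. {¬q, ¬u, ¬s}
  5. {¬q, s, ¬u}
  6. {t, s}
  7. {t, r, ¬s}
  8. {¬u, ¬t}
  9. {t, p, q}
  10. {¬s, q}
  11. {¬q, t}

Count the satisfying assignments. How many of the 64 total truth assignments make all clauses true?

7

Satisfying assignments:
  p=F q=T r=F s=T t=T u=F
  p=F q=T r=T s=F t=T u=F
  p=F q=T r=T s=T t=T u=F
  p=T q=F r=T s=F t=T u=F
  p=T q=T r=F s=T t=T u=F
  p=T q=T r=T s=F t=T u=F
  p=T q=T r=T s=T t=T u=F
That's 7 in total.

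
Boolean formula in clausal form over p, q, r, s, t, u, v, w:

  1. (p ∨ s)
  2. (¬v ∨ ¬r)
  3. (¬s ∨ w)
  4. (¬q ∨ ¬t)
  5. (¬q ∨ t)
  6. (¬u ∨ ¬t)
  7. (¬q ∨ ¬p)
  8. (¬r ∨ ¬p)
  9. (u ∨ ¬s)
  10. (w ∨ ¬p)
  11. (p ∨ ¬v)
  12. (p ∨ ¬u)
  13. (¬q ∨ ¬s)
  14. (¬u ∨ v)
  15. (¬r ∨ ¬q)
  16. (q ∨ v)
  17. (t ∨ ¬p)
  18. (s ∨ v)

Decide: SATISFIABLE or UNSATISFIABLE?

SATISFIABLE

Pure literal: r appears only negated; assign r = False.
Pure literal: w appears only positively; assign w = True.
Set p = True and propagate.
  then q is forced to False.
  then v is forced to True.
  then t is forced to True.
  then u is forced to False.
  then s is forced to False.
So p = True, q = False, r = False, s = False, t = True, u = False, v = True, w = True is a satisfying assignment.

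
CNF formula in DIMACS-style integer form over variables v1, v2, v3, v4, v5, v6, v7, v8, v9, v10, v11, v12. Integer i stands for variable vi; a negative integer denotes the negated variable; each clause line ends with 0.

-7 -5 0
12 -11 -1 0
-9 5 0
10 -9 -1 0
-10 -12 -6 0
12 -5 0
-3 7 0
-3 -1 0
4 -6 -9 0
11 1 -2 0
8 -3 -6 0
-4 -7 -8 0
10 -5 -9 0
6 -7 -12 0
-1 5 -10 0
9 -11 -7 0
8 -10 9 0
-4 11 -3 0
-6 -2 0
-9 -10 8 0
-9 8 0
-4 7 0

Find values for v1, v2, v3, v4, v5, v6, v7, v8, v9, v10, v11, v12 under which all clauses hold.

v1=1, v2=1, v3=0, v4=0, v5=0, v6=0, v7=1, v8=0, v9=0, v10=0, v11=0, v12=0

Pure literal: v3 appears only negated; assign v3 = False.
Branch on v1: take v1 = True.
The remaining clauses are satisfied by v2 = True, v4 = False, v5 = False, v6 = False, v7 = True, v8 = False, v9 = False, v10 = False, v11 = False, v12 = False.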